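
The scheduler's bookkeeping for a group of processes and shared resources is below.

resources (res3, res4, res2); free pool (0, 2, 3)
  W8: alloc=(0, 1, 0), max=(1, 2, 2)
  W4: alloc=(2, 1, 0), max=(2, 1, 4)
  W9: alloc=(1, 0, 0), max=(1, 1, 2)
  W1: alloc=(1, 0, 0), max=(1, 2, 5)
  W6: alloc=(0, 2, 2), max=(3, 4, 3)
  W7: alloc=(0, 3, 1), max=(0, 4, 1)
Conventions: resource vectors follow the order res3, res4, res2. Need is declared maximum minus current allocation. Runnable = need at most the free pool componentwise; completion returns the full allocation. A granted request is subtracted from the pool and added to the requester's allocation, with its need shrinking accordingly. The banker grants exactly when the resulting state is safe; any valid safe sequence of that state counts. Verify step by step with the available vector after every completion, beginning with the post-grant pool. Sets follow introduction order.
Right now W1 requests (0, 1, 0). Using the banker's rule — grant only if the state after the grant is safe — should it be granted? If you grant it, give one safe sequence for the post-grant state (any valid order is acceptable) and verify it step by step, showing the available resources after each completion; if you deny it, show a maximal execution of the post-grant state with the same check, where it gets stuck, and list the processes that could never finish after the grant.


GRANT: granting preserves safety; a valid post-grant sequence is W7, W4, W9, W6, W8, W1.
Key observation: granting shrinks the pool to (0, 1, 3), yet W7 still fits and the chain goes through.
Verifying the post-grant state step by step:
  pool = (0, 1, 3)
  W7 needs (0, 1, 0) <= (0, 1, 3) -> finishes; pool += (0, 3, 1) = (0, 4, 4)
  W4 needs (0, 0, 4) <= (0, 4, 4) -> finishes; pool += (2, 1, 0) = (2, 5, 4)
  W9 needs (0, 1, 2) <= (2, 5, 4) -> finishes; pool += (1, 0, 0) = (3, 5, 4)
  W6 needs (3, 2, 1) <= (3, 5, 4) -> finishes; pool += (0, 2, 2) = (3, 7, 6)
  W8 needs (1, 1, 2) <= (3, 7, 6) -> finishes; pool += (0, 1, 0) = (3, 8, 6)
  W1 needs (0, 1, 5) <= (3, 8, 6) -> finishes; pool += (1, 1, 0) = (4, 9, 6)


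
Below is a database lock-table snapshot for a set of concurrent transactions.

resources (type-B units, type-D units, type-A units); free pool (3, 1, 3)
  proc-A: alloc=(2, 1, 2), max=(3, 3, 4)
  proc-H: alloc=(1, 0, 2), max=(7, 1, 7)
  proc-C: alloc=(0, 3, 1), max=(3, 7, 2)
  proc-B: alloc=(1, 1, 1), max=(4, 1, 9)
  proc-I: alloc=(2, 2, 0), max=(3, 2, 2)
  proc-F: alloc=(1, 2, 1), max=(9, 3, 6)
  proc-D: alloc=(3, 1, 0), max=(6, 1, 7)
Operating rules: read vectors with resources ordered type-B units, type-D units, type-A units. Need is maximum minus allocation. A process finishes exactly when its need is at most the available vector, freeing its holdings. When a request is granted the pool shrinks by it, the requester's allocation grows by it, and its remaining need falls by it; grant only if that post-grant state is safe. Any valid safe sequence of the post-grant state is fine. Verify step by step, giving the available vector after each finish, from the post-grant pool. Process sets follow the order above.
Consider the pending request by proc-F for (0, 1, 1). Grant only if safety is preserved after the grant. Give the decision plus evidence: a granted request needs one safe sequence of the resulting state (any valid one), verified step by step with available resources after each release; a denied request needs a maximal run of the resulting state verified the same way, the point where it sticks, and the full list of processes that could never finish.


DENY. Granting would leave the state unsafe.
Key observation: after proc-I, proc-A the pool peaks at (7, 3, 4), and each blocked process is short somewhere: proc-H on type-A units; proc-C on type-D units; proc-B on type-A units; proc-F on type-B units; proc-D on type-A units.
On the post-grant state, proc-I, proc-A is a maximal run — nothing extends it. Step-by-step check:
  pool = (3, 0, 2)
  run proc-I (needs (1, 0, 2), free (3, 0, 2)); after release of (2, 2, 0) the pool is (5, 2, 2)
  run proc-A (needs (1, 2, 2), free (5, 2, 2)); after release of (2, 1, 2) the pool is (7, 3, 4)
  proc-H still needs (6, 1, 5) but only (7, 3, 4) is free — short on type-A units
  proc-C still needs (3, 4, 1) but only (7, 3, 4) is free — short on type-D units
  proc-B still needs (3, 0, 8) but only (7, 3, 4) is free — short on type-A units
  proc-F still needs (8, 0, 4) but only (7, 3, 4) is free — short on type-B units
  proc-D still needs (3, 0, 7) but only (7, 3, 4) is free — short on type-A units
Processes that could never finish after the grant: proc-H, proc-C, proc-B, proc-F and proc-D.


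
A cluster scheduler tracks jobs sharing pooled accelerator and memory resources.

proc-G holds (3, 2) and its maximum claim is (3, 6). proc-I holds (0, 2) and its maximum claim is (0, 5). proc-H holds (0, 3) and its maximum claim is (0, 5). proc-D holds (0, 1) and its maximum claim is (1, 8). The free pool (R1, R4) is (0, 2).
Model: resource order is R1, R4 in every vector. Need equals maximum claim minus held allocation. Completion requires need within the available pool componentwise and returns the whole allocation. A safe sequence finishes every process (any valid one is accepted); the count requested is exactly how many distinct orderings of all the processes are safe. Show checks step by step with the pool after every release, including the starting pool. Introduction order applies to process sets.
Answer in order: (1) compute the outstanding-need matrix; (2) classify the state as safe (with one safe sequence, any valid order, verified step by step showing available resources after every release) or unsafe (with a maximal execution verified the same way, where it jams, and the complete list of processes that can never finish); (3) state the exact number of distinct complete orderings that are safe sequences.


(1) Remaining need (order R1, R4):
  proc-G: (0, 4)
  proc-I: (0, 3)
  proc-H: (0, 2)
  proc-D: (1, 7)
(2) SAFE — a valid safe sequence is proc-H, proc-I, proc-G, proc-D.
Key observation: proc-H marks the first exact bind of the order: its need (0, 2) fits the free (0, 2) with zero slack on a requested resource.
Verifying each step:
  pool = (0, 2)
  proc-H needs (0, 2) <= (0, 2) -> finishes; pool += (0, 3) = (0, 5)
  proc-I needs (0, 3) <= (0, 5) -> finishes; pool += (0, 2) = (0, 7)
  proc-G needs (0, 4) <= (0, 7) -> finishes; pool += (3, 2) = (3, 9)
  proc-D needs (1, 7) <= (3, 9) -> finishes; pool += (0, 1) = (3, 10)
(3) Exactly 3 of the possible complete orderings are safe sequences.


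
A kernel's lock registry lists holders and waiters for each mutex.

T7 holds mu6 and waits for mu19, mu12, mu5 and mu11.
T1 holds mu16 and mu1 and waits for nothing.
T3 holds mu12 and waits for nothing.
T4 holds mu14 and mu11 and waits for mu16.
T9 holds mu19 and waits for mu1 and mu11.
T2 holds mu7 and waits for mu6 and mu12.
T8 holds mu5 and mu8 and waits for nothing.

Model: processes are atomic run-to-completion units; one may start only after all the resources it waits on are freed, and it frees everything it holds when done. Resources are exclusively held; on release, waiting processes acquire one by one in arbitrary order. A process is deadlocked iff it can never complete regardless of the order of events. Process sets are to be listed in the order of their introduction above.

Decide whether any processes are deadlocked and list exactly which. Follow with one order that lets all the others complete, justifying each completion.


The deadlocked set is empty.
Key observation: there is no circular wait here — follow any chain and it reaches a process that is free to run now.
The rest can finish in the order T8, T1, T4, T9, T3, T7, T2.
Walking it through:
  run T8 (it waits on nothing); releases mu5 and mu8
  run T1 (it waits on nothing); releases mu16 and mu1
  T4: everything it awaited (mu16) is free; runs, freeing mu14 and mu11
  T9: everything it awaited (mu1 and mu11) is free; runs, freeing mu19
  run T3 (it waits on nothing); releases mu12
  T7: everything it awaited (mu19, mu12, mu5 and mu11) is free; runs, freeing mu6
  T2: everything it awaited (mu6 and mu12) is free; runs, freeing mu7


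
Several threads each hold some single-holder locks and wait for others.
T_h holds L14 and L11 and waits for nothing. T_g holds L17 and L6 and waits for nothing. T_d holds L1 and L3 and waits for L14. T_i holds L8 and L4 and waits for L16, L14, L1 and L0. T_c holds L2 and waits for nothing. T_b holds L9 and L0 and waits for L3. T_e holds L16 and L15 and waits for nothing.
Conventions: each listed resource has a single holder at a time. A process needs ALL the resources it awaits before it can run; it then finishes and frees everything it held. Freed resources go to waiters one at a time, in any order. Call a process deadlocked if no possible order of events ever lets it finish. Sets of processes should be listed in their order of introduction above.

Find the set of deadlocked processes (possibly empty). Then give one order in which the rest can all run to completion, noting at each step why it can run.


The deadlocked set is empty.
Key observation: although several processes wait, no cycle exists — each chain bottoms out at a free runner.
A valid finishing order for the others: T_g, T_h, T_d, T_b, T_e, T_i, T_c.
Check, step by step:
  T_g waits on nothing -> runs at once and releases L17 and L6
  T_h waits on nothing -> runs at once and releases L14 and L11
  T_d: everything it awaited (L14) is free; runs, freeing L1 and L3
  T_b: everything it awaited (L3) is free; runs, freeing L9 and L0
  T_e waits on nothing -> runs at once and releases L16 and L15
  T_i: everything it awaited (L16, L14, L1 and L0) is free; runs, freeing L8 and L4
  T_c waits on nothing -> runs at once and releases L2


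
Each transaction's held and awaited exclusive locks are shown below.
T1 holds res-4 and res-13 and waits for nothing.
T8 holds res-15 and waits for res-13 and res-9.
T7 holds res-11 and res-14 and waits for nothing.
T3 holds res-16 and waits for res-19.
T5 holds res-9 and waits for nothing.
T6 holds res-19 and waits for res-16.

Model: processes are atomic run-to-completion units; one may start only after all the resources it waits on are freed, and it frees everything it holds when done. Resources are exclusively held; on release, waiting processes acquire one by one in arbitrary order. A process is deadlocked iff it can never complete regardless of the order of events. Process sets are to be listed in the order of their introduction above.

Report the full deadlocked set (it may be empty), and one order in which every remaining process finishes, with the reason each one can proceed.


The deadlocked set is T3 and T6.
Key observation: the waits loop around T3 -> T6 -> T3 with no way out; no other process is dragged down with it.
One completion order for the rest: T5, T7, T1, T8.
Check, step by step:
  T5: no waits; runs immediately, freeing res-9
  T7: no waits; runs immediately, freeing res-11 and res-14
  T1: no waits; runs immediately, freeing res-4 and res-13
  T8: everything it awaited (res-13 and res-9) is free; runs, freeing res-15


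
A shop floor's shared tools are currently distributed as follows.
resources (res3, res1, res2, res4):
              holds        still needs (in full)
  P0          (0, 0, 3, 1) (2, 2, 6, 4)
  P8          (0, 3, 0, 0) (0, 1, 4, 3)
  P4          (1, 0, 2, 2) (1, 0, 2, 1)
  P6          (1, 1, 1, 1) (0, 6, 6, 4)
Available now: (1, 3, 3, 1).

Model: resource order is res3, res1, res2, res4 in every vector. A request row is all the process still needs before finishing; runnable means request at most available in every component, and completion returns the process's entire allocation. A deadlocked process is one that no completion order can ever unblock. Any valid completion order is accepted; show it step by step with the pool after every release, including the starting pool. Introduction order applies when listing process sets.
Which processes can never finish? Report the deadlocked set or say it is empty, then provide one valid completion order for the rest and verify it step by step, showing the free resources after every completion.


Deadlocked set: P0 and P6.
Key observation: once P4, P8 finish, the pool peaks at (2, 6, 5, 3) — and every remaining process still needs more res2 than that.
The rest can finish in the order P4, P8. Walking it through:
  pool = (1, 3, 3, 1)
  run P4 (needs (1, 0, 2, 1), free (1, 3, 3, 1)); after release of (1, 0, 2, 2) the pool is (2, 3, 5, 3)
  run P8 (needs (0, 1, 4, 3), free (2, 3, 5, 3)); after release of (0, 3, 0, 0) the pool is (2, 6, 5, 3)
None of the blocked processes ever fits:
  P0 still needs (2, 2, 6, 4) but only (2, 6, 5, 3) is free — short on res2 and res4
  P6 still needs (0, 6, 6, 4) but only (2, 6, 5, 3) is free — short on res2 and res4


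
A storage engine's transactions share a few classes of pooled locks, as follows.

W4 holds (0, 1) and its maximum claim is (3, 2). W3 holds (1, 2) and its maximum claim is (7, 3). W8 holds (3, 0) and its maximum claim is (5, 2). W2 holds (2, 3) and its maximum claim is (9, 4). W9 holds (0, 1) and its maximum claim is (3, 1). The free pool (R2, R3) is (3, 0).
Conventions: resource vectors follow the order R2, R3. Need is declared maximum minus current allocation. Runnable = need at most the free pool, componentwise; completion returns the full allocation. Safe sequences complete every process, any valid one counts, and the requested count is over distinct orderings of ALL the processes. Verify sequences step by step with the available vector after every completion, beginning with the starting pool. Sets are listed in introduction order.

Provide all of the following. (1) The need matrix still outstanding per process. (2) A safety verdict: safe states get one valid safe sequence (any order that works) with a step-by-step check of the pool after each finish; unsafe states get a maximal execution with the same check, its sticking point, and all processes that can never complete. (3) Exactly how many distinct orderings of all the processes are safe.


(1) Outstanding need per process (order R2, R3):
  W4: (3, 1)
  W3: (6, 1)
  W8: (2, 2)
  W2: (7, 1)
  W9: (3, 0)
(2) SAFE. One safe sequence: W9, W4, W8, W3, W2.
Key observation: the first exact fit in this order is W9 — it needs (3, 0) with (3, 0) free, meeting a requested resource to the last unit.
Step-by-step check:
  pool = (3, 0)
  W9: need (3, 0) fits (3, 0); releases (0, 1), pool now (3, 1)
  W4: need (3, 1) fits (3, 1); releases (0, 1), pool now (3, 2)
  W8: need (2, 2) fits (3, 2); releases (3, 0), pool now (6, 2)
  W3: need (6, 1) fits (6, 2); releases (1, 2), pool now (7, 4)
  W2: need (7, 1) fits (7, 4); releases (2, 3), pool now (9, 7)
(3) The exact count: 1 of the possible complete orderings is a safe sequence.


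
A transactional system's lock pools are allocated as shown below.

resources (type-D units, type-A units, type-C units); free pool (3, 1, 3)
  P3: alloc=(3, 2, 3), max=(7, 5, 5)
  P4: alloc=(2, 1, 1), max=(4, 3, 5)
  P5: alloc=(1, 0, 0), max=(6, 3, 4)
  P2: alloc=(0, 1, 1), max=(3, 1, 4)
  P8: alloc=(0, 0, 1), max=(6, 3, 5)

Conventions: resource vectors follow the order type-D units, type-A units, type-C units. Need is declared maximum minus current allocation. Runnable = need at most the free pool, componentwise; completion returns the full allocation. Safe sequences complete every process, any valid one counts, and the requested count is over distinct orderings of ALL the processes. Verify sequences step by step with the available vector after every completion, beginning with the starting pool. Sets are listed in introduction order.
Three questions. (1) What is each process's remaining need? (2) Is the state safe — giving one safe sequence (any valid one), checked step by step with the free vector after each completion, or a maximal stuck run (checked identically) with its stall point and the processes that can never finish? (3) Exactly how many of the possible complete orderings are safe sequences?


(1) Outstanding need per process (order type-D units, type-A units, type-C units):
  P3: (4, 3, 2)
  P4: (2, 2, 4)
  P5: (5, 3, 4)
  P2: (3, 0, 3)
  P8: (6, 3, 4)
(2) The state is SAFE; one workable sequence: P2, P4, P5, P3, P8.
Key observation: the first exact fit in this order is P2 — it needs (3, 0, 3) with (3, 1, 3) free, meeting a requested resource to the last unit.
Step-by-step check:
  pool = (3, 1, 3)
  run P2 (needs (3, 0, 3), free (3, 1, 3)); after release of (0, 1, 1) the pool is (3, 2, 4)
  run P4 (needs (2, 2, 4), free (3, 2, 4)); after release of (2, 1, 1) the pool is (5, 3, 5)
  run P5 (needs (5, 3, 4), free (5, 3, 5)); after release of (1, 0, 0) the pool is (6, 3, 5)
  run P3 (needs (4, 3, 2), free (6, 3, 5)); after release of (3, 2, 3) the pool is (9, 5, 8)
  run P8 (needs (6, 3, 4), free (9, 5, 8)); after release of (0, 0, 1) the pool is (9, 5, 9)
(3) The exact count: 4 of the possible complete orderings are safe sequences.


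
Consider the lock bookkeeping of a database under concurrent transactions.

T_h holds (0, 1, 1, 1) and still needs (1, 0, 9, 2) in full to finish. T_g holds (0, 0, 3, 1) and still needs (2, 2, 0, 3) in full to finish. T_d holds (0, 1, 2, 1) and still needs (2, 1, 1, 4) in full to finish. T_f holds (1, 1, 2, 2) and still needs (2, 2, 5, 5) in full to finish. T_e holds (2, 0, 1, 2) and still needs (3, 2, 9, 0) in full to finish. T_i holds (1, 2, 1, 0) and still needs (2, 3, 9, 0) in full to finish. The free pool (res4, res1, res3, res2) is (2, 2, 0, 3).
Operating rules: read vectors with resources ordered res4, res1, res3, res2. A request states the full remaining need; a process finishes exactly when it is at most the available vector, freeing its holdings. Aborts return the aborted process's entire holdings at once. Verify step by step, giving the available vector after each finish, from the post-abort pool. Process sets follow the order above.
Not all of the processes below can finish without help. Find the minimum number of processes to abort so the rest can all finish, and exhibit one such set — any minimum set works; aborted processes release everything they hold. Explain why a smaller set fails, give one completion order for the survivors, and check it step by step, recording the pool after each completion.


Abort T_e and T_i.
Key observation: T_h was stuck for good until T_e and T_i gave back (3, 2, 2, 2); in the order shown it finishes at step 4.
Minimality, checking each single-abort alternative: T_h alone leaves T_e blocked (short on res3); T_g alone leaves T_h blocked (short on res3); T_d alone leaves T_h blocked (short on res3); T_f alone leaves T_h blocked (short on res3); T_e alone leaves T_h blocked (short on res3); T_i alone leaves T_h blocked (short on res3).
Survivors finish in the order: T_g, T_d, T_f, T_h. Step-by-step check (pool after the aborts first):
  pool = (5, 4, 2, 5)
  T_g needs (2, 2, 0, 3) <= (5, 4, 2, 5) -> finishes; pool += (0, 0, 3, 1) = (5, 4, 5, 6)
  T_d needs (2, 1, 1, 4) <= (5, 4, 5, 6) -> finishes; pool += (0, 1, 2, 1) = (5, 5, 7, 7)
  T_f needs (2, 2, 5, 5) <= (5, 5, 7, 7) -> finishes; pool += (1, 1, 2, 2) = (6, 6, 9, 9)
  T_h needs (1, 0, 9, 2) <= (6, 6, 9, 9) -> finishes; pool += (0, 1, 1, 1) = (6, 7, 10, 10)


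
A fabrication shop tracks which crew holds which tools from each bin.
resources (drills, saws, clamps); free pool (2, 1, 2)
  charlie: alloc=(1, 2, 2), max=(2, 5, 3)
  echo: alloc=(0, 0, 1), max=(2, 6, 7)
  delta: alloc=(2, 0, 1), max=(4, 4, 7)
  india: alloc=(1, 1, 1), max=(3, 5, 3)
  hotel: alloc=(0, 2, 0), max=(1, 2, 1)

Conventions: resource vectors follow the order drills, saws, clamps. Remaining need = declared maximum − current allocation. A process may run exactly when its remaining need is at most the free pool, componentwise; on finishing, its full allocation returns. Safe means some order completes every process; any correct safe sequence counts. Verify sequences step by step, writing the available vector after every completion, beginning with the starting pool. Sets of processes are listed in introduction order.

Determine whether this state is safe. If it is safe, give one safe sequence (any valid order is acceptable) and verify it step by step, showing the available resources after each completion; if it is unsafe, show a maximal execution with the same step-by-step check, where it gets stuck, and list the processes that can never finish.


The state is UNSAFE.
Key observation: the pool after hotel, charlie, india is (4, 6, 5); every surviving request exceeds it in clamps, so progress ends there.
Going as far as possible: hotel, charlie, india; after that, nothing fits. Step-by-step check:
  pool = (2, 1, 2)
  hotel needs (1, 0, 1) <= (2, 1, 2) -> finishes; pool += (0, 2, 0) = (2, 3, 2)
  charlie needs (1, 3, 1) <= (2, 3, 2) -> finishes; pool += (1, 2, 2) = (3, 5, 4)
  india needs (2, 4, 2) <= (3, 5, 4) -> finishes; pool += (1, 1, 1) = (4, 6, 5)
  echo cannot run: need (2, 6, 6) vs free (4, 6, 5) (insufficient clamps)
  delta cannot run: need (2, 4, 6) vs free (4, 6, 5) (insufficient clamps)
Processes that can never finish: echo and delta.


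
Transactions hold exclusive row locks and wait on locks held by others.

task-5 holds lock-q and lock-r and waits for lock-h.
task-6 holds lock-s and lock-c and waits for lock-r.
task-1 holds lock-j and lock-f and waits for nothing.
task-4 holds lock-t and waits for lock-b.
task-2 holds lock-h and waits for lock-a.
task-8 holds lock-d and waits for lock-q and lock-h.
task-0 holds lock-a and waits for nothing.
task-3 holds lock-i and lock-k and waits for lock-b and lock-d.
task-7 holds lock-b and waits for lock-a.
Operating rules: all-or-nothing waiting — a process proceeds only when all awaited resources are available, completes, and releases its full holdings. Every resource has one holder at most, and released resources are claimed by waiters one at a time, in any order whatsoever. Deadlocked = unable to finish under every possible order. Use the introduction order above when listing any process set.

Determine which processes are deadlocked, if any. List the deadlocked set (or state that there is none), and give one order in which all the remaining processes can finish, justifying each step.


Nothing here is deadlocked.
Key observation: every chain of waits terminates; starting from the processes that wait on nothing, all the rest unlock in turn.
The rest can finish in the order task-0, task-1, task-2, task-5, task-7, task-6, task-4, task-8, task-3.
Check, step by step:
  task-0: no waits; runs immediately, freeing lock-a
  task-1: no waits; runs immediately, freeing lock-j and lock-f
  run task-2 (all its waits — lock-a — are resolved); releases lock-h
  run task-5 (all its waits — lock-h — are resolved); releases lock-q and lock-r
  run task-7 (all its waits — lock-a — are resolved); releases lock-b
  run task-6 (all its waits — lock-r — are resolved); releases lock-s and lock-c
  run task-4 (all its waits — lock-b — are resolved); releases lock-t
  run task-8 (all its waits — lock-q and lock-h — are resolved); releases lock-d
  run task-3 (all its waits — lock-b and lock-d — are resolved); releases lock-i and lock-k


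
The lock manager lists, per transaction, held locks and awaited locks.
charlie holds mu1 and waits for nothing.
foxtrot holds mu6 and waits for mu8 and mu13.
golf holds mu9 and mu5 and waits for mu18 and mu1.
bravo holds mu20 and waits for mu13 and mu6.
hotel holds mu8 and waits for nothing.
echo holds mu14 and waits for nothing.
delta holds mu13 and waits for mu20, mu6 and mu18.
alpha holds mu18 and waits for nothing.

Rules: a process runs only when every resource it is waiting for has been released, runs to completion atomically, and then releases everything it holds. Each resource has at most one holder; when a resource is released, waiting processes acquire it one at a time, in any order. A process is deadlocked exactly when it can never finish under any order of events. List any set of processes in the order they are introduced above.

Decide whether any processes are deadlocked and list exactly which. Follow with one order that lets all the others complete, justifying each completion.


The deadlocked set is foxtrot, bravo and delta.
Key observation: the waits loop around foxtrot -> delta -> foxtrot with no way out; bravo is caught in further circular waits.
The rest can finish in the order echo, alpha, charlie, hotel, golf.
Verifying each step:
  echo: no waits; runs immediately, freeing mu14
  alpha: no waits; runs immediately, freeing mu18
  charlie: no waits; runs immediately, freeing mu1
  hotel: no waits; runs immediately, freeing mu8
  run golf (all its waits — mu18 and mu1 — are resolved); releases mu9 and mu5


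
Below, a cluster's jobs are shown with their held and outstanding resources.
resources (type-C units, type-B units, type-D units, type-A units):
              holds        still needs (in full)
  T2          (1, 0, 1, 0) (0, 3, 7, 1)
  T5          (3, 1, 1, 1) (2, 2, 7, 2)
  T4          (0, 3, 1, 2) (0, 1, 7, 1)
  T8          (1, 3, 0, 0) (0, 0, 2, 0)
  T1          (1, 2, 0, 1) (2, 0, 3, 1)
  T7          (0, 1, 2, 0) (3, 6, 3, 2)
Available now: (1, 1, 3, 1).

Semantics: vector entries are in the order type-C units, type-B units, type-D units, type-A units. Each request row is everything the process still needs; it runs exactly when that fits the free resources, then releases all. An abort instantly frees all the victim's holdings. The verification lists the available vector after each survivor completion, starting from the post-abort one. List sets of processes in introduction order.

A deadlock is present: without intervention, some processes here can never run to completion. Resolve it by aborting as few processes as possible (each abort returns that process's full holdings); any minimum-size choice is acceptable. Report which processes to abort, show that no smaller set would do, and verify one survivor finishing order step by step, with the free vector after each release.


Abort T2 and T4.
Key observation: before aborting T2 and T4, T5 was permanently blocked — no order could ever run it; afterwards it completes at step 4.
Minimality, checking each single-abort alternative: T2 alone leaves T5 blocked (short on type-D units); T5 alone leaves T2 blocked (short on type-D units); T4 alone leaves T2 blocked (short on type-D units); T8 alone leaves T2 blocked (short on type-D units); T1 alone leaves T2 blocked (short on type-D units); T7 alone leaves T2 blocked (short on type-D units).
One survivor order: T1, T8, T7, T5. Verifying each step (post-abort pool first):
  pool = (2, 4, 5, 3)
  run T1 (needs (2, 0, 3, 1), free (2, 4, 5, 3)); after release of (1, 2, 0, 1) the pool is (3, 6, 5, 4)
  run T8 (needs (0, 0, 2, 0), free (3, 6, 5, 4)); after release of (1, 3, 0, 0) the pool is (4, 9, 5, 4)
  run T7 (needs (3, 6, 3, 2), free (4, 9, 5, 4)); after release of (0, 1, 2, 0) the pool is (4, 10, 7, 4)
  run T5 (needs (2, 2, 7, 2), free (4, 10, 7, 4)); after release of (3, 1, 1, 1) the pool is (7, 11, 8, 5)


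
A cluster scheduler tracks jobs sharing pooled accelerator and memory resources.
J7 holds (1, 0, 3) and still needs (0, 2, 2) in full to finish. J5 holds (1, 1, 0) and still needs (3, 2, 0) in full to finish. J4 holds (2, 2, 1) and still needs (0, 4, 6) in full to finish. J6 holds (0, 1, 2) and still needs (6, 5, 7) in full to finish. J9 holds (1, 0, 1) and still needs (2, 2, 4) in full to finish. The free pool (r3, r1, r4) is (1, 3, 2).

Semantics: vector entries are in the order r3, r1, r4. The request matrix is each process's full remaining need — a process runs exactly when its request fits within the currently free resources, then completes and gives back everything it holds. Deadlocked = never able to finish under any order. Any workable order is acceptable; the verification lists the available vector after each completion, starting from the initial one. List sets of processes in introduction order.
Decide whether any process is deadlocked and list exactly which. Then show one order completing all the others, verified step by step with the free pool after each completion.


Nothing here is deadlocked.
Key observation: starting with J7, each completion frees enough for the next — no one is permanently blocked.
One completion order for the rest: J7, J9, J5, J4, J6. Check, step by step:
  pool = (1, 3, 2)
  run J7 (needs (0, 2, 2), free (1, 3, 2)); after release of (1, 0, 3) the pool is (2, 3, 5)
  run J9 (needs (2, 2, 4), free (2, 3, 5)); after release of (1, 0, 1) the pool is (3, 3, 6)
  run J5 (needs (3, 2, 0), free (3, 3, 6)); after release of (1, 1, 0) the pool is (4, 4, 6)
  run J4 (needs (0, 4, 6), free (4, 4, 6)); after release of (2, 2, 1) the pool is (6, 6, 7)
  run J6 (needs (6, 5, 7), free (6, 6, 7)); after release of (0, 1, 2) the pool is (6, 7, 9)


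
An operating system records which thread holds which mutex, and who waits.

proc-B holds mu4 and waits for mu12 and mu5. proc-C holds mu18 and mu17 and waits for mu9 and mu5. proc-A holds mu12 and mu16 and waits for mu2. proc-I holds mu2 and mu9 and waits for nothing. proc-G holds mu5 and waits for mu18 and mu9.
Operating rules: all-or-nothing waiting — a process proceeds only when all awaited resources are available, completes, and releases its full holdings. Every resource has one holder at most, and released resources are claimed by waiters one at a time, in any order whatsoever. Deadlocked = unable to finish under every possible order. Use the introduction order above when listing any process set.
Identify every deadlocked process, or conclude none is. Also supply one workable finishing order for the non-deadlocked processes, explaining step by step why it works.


Deadlocked set: proc-B, proc-C and proc-G.
Key observation: the cycle proc-G -> proc-C -> proc-G can never break — each member waits on the next; proc-B waits into the deadlock from upstream.
A valid finishing order for the others: proc-I, proc-A.
Verifying each step:
  proc-I waits on nothing -> runs at once and releases mu2 and mu9
  proc-A: everything it awaited (mu2) is free; runs, freeing mu12 and mu16


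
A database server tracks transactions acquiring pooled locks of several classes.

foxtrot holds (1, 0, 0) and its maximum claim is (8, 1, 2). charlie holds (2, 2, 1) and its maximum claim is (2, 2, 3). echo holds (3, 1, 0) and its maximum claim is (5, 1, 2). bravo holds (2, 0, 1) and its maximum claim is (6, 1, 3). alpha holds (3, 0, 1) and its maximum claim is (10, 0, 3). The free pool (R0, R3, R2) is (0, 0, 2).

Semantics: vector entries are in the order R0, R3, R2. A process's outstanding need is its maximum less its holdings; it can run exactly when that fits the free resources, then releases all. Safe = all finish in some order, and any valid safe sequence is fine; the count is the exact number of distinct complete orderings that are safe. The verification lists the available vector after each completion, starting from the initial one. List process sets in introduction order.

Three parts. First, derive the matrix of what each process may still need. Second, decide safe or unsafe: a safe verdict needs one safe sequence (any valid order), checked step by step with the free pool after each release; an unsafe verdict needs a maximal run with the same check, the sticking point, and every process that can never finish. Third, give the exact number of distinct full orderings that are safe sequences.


(1) Remaining need (order R0, R3, R2):
  foxtrot: (7, 1, 2)
  charlie: (0, 0, 2)
  echo: (2, 0, 2)
  bravo: (4, 1, 2)
  alpha: (7, 0, 2)
(2) SAFE — a valid safe sequence is charlie, echo, bravo, foxtrot, alpha.
Key observation: the order's first zero-slack moment is charlie ((0, 0, 2) needed, (0, 0, 2) free — a requested resource with nothing to spare).
Step-by-step check:
  pool = (0, 0, 2)
  charlie: need (0, 0, 2) fits (0, 0, 2); releases (2, 2, 1), pool now (2, 2, 3)
  echo: need (2, 0, 2) fits (2, 2, 3); releases (3, 1, 0), pool now (5, 3, 3)
  bravo: need (4, 1, 2) fits (5, 3, 3); releases (2, 0, 1), pool now (7, 3, 4)
  foxtrot: need (7, 1, 2) fits (7, 3, 4); releases (1, 0, 0), pool now (8, 3, 4)
  alpha: need (7, 0, 2) fits (8, 3, 4); releases (3, 0, 1), pool now (11, 3, 5)
(3) Exactly 2 of the possible complete orderings are safe sequences.


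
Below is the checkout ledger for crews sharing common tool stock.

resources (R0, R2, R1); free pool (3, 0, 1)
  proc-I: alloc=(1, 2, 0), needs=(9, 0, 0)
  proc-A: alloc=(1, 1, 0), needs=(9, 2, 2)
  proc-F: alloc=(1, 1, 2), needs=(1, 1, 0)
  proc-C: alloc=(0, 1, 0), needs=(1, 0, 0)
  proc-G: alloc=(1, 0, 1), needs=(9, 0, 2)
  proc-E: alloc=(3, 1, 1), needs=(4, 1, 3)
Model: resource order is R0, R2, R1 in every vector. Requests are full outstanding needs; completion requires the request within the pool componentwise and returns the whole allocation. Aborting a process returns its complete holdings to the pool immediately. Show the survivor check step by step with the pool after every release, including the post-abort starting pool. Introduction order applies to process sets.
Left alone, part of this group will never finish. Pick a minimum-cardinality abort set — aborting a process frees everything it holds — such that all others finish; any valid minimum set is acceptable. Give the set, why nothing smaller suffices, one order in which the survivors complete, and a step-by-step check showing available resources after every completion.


The answer: abort proc-A and proc-G.
Key observation: proc-I had no path to completion before; after the abort of proc-A and proc-G ((2, 1, 1) returned), step 4 is where it fits.
No one abort is enough; case by case: proc-I alone leaves proc-A blocked (short on R0); proc-A alone leaves proc-I blocked (short on R0); proc-F alone leaves proc-I blocked (short on R0); proc-C alone leaves proc-I blocked (short on R0); proc-G alone leaves proc-I blocked (short on R0); proc-E alone leaves proc-I blocked (short on R0).
One survivor order: proc-F, proc-C, proc-E, proc-I. Walking it through (post-abort pool first):
  pool = (5, 1, 2)
  proc-F needs (1, 1, 0) <= (5, 1, 2) -> finishes; pool += (1, 1, 2) = (6, 2, 4)
  proc-C needs (1, 0, 0) <= (6, 2, 4) -> finishes; pool += (0, 1, 0) = (6, 3, 4)
  proc-E needs (4, 1, 3) <= (6, 3, 4) -> finishes; pool += (3, 1, 1) = (9, 4, 5)
  proc-I needs (9, 0, 0) <= (9, 4, 5) -> finishes; pool += (1, 2, 0) = (10, 6, 5)


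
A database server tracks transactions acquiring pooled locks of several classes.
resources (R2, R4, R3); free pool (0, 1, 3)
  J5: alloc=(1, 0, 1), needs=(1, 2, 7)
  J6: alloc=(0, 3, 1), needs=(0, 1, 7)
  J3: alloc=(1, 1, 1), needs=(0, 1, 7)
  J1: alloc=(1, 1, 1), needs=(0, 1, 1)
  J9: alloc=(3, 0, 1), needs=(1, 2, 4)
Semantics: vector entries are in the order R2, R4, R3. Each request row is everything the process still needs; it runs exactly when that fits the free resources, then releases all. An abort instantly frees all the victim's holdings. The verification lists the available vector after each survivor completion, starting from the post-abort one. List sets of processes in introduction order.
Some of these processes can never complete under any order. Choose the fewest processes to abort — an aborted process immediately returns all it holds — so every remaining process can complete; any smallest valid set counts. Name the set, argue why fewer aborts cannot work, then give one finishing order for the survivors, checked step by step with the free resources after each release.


The answer: abort J6 and J3.
Key observation: J5 had no path to completion before; after the abort of J6 and J3 ((1, 4, 2) returned), step 3 is where it fits.
Minimality, checking each single-abort alternative: J5 alone leaves J6 blocked (short on R3); J6 alone leaves J5 blocked (short on R3); J3 alone leaves J5 blocked (short on R3); J1 alone leaves J5 blocked (short on R3); J9 alone leaves J5 blocked (short on R3).
The survivors complete as J9, J1, J5. Step-by-step check (starting from the post-abort pool):
  pool = (1, 5, 5)
  J9: need (1, 2, 4) fits (1, 5, 5); releases (3, 0, 1), pool now (4, 5, 6)
  J1: need (0, 1, 1) fits (4, 5, 6); releases (1, 1, 1), pool now (5, 6, 7)
  J5: need (1, 2, 7) fits (5, 6, 7); releases (1, 0, 1), pool now (6, 6, 8)


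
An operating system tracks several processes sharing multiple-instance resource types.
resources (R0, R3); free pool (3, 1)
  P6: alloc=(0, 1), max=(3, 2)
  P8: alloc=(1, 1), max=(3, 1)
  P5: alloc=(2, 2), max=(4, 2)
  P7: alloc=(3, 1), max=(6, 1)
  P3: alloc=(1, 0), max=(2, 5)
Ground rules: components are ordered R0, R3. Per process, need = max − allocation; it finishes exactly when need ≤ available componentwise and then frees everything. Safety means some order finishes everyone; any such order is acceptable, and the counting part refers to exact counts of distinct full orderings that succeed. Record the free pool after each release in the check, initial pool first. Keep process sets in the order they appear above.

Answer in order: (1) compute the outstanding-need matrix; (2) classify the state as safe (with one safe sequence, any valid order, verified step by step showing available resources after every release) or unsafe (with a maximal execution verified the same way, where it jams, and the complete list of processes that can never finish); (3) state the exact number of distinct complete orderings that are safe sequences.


(1) Remaining need (order R0, R3):
  P6: (3, 1)
  P8: (2, 0)
  P5: (2, 0)
  P7: (3, 0)
  P3: (1, 5)
(2) SAFE. One safe sequence: P6, P5, P8, P7, P3.
Key observation: reading the order forward, P6 is the first process whose need (3, 1) meets the free pool (3, 1) exactly on a resource it requests.
Step-by-step check:
  pool = (3, 1)
  P6 needs (3, 1) <= (3, 1) -> finishes; pool += (0, 1) = (3, 2)
  P5 needs (2, 0) <= (3, 2) -> finishes; pool += (2, 2) = (5, 4)
  P8 needs (2, 0) <= (5, 4) -> finishes; pool += (1, 1) = (6, 5)
  P7 needs (3, 0) <= (6, 5) -> finishes; pool += (3, 1) = (9, 6)
  P3 needs (1, 5) <= (9, 6) -> finishes; pool += (1, 0) = (10, 6)
(3) The exact count: 42 of the possible complete orderings are safe sequences.


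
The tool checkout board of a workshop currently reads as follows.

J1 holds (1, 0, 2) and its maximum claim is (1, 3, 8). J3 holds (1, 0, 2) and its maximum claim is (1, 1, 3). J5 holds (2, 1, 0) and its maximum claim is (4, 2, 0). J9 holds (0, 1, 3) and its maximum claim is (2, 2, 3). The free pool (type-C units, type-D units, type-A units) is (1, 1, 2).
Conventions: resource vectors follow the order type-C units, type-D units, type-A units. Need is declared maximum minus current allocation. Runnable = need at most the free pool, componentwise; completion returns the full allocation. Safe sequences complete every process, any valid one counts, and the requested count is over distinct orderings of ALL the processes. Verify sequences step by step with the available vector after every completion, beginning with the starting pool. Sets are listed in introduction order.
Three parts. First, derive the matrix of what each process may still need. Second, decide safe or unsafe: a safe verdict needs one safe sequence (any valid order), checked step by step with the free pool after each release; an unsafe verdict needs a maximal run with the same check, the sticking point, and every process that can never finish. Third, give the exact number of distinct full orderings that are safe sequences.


(1) Outstanding need per process (order type-C units, type-D units, type-A units):
  J1: (0, 3, 6)
  J3: (0, 1, 1)
  J5: (2, 1, 0)
  J9: (2, 1, 0)
(2) The state is SAFE; one workable sequence: J3, J9, J5, J1.
Key observation: reading the order forward, J3 is the first process whose need (0, 1, 1) meets the free pool (1, 1, 2) exactly on a resource it requests.
Check, step by step:
  pool = (1, 1, 2)
  J3: need (0, 1, 1) fits (1, 1, 2); releases (1, 0, 2), pool now (2, 1, 4)
  J9: need (2, 1, 0) fits (2, 1, 4); releases (0, 1, 3), pool now (2, 2, 7)
  J5: need (2, 1, 0) fits (2, 2, 7); releases (2, 1, 0), pool now (4, 3, 7)
  J1: need (0, 3, 6) fits (4, 3, 7); releases (1, 0, 2), pool now (5, 3, 9)
(3) Exactly 2 of the possible complete orderings are safe sequences.
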